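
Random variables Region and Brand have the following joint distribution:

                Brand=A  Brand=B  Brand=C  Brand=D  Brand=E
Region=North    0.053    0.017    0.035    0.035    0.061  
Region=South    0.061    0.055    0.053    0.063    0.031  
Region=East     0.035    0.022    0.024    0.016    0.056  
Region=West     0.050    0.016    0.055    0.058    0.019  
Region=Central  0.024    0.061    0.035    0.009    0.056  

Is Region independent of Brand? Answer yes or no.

P(Region=Central) = 0.185 and P(Brand=B) = 0.171, so their product is 0.03164, but P(Region=Central, Brand=B) = 0.061. Since these differ, Region and Brand are not independent.

no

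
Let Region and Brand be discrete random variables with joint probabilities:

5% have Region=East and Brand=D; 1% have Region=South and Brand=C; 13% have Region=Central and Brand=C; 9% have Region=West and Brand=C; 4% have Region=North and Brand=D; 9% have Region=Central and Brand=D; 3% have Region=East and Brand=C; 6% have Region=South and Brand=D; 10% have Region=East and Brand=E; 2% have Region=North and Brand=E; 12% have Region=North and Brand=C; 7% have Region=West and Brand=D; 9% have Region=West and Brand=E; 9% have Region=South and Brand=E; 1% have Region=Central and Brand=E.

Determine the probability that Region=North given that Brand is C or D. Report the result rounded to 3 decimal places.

P(Brand=C) = 0.12 + 0.01 + 0.03 + 0.09 + 0.13 = 0.38.
P(Brand=D) = 0.04 + 0.06 + 0.05 + 0.07 + 0.09 = 0.31.
P(Brand ∈ {C, D}) = 0.38 + 0.31 = 0.69; P(Region=North, Brand ∈ {C, D}) = 0.12 + 0.04 = 0.16.
P(Region=North | Brand ∈ {C, D}) = 0.16/0.69 = 0.232.

0.232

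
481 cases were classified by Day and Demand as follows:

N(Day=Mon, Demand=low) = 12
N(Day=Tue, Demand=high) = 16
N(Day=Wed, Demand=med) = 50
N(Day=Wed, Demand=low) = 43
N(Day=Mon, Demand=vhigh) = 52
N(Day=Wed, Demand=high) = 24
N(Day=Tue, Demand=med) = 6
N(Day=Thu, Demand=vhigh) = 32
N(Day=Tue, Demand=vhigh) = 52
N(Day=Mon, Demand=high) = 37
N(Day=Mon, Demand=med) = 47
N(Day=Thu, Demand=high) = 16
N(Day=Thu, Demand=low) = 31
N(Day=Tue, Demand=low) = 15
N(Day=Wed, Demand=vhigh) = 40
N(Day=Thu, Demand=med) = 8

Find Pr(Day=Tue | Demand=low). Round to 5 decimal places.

Total with Demand=low: 12 + 15 + 43 + 31 = 101.
P(Day=Tue | Demand=low) = 15/101 = 0.14851.

0.14851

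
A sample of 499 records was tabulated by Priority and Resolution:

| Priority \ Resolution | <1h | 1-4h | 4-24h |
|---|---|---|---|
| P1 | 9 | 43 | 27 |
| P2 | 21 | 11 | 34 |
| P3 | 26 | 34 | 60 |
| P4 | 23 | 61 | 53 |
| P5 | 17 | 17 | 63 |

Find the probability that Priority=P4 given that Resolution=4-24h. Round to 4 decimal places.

Total with Resolution=4-24h: 27 + 34 + 60 + 53 + 63 = 237.
P(Priority=P4 | Resolution=4-24h) = 53/237 = 0.2236.

0.2236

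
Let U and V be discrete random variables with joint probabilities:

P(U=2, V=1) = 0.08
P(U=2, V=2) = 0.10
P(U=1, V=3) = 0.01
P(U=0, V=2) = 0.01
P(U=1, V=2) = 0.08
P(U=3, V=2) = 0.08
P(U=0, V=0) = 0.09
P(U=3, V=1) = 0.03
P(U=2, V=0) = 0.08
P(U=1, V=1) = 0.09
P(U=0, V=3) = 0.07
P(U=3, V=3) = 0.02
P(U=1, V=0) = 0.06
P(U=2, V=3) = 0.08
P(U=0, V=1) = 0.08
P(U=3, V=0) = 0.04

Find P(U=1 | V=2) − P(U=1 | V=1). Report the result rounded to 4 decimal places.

P(V=2) = 0.01 + 0.08 + 0.10 + 0.08 = 0.27; P(U=1 | V=2) = 0.08/0.27 = 0.29630.
P(V=1) = 0.08 + 0.09 + 0.08 + 0.03 = 0.28; P(U=1 | V=1) = 0.09/0.28 = 0.32143.
Difference = -0.0251.

-0.0251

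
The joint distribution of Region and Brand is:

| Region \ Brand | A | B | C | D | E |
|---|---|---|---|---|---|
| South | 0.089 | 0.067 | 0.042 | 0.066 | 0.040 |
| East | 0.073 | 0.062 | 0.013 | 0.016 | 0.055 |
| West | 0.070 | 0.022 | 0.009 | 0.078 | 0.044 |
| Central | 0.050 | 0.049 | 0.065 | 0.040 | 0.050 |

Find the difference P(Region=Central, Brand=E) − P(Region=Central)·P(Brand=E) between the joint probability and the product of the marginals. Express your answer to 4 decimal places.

0.0020

P(Region=Central) = 0.050 + 0.049 + 0.065 + 0.040 + 0.050 = 0.254.
P(Brand=E) = 0.040 + 0.055 + 0.044 + 0.050 = 0.189.
P(Region=Central, Brand=E) − P(Region=Central)P(Brand=E) = 0.050 − 0.254×0.189 = 0.0020.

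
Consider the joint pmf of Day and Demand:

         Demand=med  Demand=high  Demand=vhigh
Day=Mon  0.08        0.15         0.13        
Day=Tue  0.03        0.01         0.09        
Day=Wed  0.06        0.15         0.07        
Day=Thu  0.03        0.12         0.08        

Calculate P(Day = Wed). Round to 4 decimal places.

P(Day=Wed) = 0.06 + 0.15 + 0.07 = 0.28.

0.2800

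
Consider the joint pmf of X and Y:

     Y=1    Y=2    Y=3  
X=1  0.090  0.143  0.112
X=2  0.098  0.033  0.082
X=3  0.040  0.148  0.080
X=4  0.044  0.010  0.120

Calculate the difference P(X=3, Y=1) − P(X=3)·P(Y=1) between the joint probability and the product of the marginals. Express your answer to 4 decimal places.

-0.0329

P(X=3) = 0.040 + 0.148 + 0.080 = 0.268.
P(Y=1) = 0.090 + 0.098 + 0.040 + 0.044 = 0.272.
P(X=3, Y=1) − P(X=3)P(Y=1) = 0.040 − 0.268×0.272 = -0.0329.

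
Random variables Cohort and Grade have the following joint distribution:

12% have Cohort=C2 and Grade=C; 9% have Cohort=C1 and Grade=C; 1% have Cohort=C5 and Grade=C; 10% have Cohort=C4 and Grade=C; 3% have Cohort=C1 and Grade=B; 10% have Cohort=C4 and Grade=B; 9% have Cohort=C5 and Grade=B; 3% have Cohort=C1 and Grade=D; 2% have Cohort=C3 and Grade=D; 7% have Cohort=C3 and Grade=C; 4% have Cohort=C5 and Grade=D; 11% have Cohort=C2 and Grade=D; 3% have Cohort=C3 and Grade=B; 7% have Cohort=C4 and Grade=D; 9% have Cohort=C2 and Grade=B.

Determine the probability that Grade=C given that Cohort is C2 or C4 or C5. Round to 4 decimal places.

P(Cohort=C2) = 0.09 + 0.12 + 0.11 = 0.32.
P(Cohort=C4) = 0.10 + 0.10 + 0.07 = 0.27.
P(Cohort=C5) = 0.09 + 0.01 + 0.04 = 0.14.
P(Cohort ∈ {C2, C4, C5}) = 0.32 + 0.27 + 0.14 = 0.73; P(Grade=C, Cohort ∈ {C2, C4, C5}) = 0.12 + 0.10 + 0.01 = 0.23.
P(Grade=C | Cohort ∈ {C2, C4, C5}) = 0.23/0.73 = 0.3151.

0.3151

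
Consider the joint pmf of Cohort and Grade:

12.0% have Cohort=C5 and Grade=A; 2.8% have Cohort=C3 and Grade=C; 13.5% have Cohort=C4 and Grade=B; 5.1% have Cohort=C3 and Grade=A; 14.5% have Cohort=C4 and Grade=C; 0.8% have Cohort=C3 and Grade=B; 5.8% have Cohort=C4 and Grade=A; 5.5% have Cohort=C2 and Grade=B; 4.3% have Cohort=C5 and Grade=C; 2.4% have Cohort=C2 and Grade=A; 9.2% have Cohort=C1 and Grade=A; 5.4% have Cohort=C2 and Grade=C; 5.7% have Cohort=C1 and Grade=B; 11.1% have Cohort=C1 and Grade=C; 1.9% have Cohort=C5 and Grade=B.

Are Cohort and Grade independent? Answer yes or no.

no

P(Cohort=C4) = 0.338 and P(Grade=A) = 0.345, so their product is 0.11661, but P(Cohort=C4, Grade=A) = 0.058. Since these differ, Cohort and Grade are not independent.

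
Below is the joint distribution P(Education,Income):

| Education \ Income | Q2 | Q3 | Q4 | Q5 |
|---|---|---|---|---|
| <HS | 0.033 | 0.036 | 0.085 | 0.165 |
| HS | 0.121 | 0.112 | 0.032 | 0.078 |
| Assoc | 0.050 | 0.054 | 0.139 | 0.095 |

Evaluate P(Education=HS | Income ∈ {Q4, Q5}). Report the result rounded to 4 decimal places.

P(Income=Q4) = 0.085 + 0.032 + 0.139 = 0.256.
P(Income=Q5) = 0.165 + 0.078 + 0.095 = 0.338.
P(Income ∈ {Q4, Q5}) = 0.256 + 0.338 = 0.594; P(Education=HS, Income ∈ {Q4, Q5}) = 0.032 + 0.078 = 0.110.
P(Education=HS | Income ∈ {Q4, Q5}) = 0.110/0.594 = 0.1852.

0.1852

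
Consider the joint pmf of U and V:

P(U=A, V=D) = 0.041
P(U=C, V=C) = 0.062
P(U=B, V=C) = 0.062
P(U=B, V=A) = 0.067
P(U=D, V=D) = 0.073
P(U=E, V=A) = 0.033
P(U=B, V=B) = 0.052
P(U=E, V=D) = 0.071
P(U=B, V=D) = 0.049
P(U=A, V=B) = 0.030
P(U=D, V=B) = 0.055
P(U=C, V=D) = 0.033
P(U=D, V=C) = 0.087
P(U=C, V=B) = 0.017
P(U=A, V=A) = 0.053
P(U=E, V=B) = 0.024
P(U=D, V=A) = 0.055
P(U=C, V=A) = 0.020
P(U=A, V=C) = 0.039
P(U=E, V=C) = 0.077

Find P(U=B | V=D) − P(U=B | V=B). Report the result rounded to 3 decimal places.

P(V=D) = 0.041 + 0.049 + 0.033 + 0.073 + 0.071 = 0.267; P(U=B | V=D) = 0.049/0.267 = 0.1835.
P(V=B) = 0.030 + 0.052 + 0.017 + 0.055 + 0.024 = 0.178; P(U=B | V=B) = 0.052/0.178 = 0.2921.
Difference = -0.109.

-0.109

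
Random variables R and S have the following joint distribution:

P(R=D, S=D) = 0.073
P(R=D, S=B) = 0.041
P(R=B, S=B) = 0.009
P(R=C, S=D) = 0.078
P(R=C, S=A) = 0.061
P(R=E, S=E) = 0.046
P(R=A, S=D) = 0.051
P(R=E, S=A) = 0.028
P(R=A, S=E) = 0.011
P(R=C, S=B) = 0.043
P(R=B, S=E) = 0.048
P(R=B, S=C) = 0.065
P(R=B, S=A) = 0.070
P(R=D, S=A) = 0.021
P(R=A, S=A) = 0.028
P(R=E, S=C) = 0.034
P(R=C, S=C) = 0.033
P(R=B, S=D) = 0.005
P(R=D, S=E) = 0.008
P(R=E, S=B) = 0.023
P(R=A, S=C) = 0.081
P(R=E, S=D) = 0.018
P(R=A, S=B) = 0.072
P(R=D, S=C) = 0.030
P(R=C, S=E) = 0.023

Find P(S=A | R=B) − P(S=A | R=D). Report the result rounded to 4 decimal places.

0.2339

P(R=B) = 0.070 + 0.009 + 0.065 + 0.005 + 0.048 = 0.197; P(S=A | R=B) = 0.070/0.197 = 0.35533.
P(R=D) = 0.021 + 0.041 + 0.030 + 0.073 + 0.008 = 0.173; P(S=A | R=D) = 0.021/0.173 = 0.12139.
Difference = 0.2339.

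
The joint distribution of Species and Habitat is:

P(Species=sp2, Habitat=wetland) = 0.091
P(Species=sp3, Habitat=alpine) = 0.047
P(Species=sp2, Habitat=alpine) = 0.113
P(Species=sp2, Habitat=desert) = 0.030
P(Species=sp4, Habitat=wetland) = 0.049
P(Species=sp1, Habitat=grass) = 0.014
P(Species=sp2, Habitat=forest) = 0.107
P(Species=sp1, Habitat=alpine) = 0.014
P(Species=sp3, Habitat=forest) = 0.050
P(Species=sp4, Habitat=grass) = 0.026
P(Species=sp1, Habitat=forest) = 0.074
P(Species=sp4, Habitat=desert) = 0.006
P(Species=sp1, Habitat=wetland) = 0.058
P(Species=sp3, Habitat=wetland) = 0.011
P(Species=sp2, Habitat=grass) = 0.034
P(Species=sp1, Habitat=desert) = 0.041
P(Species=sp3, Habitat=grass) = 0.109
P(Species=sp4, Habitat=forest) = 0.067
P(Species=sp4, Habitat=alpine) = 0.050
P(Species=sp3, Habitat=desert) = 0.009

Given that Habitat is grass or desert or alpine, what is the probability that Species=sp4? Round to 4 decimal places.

0.1663

P(Habitat=grass) = 0.014 + 0.034 + 0.109 + 0.026 = 0.183.
P(Habitat=desert) = 0.041 + 0.030 + 0.009 + 0.006 = 0.086.
P(Habitat=alpine) = 0.014 + 0.113 + 0.047 + 0.050 = 0.224.
P(Habitat ∈ {grass, desert, alpine}) = 0.183 + 0.086 + 0.224 = 0.493; P(Species=sp4, Habitat ∈ {grass, desert, alpine}) = 0.026 + 0.006 + 0.050 = 0.082.
P(Species=sp4 | Habitat ∈ {grass, desert, alpine}) = 0.082/0.493 = 0.1663.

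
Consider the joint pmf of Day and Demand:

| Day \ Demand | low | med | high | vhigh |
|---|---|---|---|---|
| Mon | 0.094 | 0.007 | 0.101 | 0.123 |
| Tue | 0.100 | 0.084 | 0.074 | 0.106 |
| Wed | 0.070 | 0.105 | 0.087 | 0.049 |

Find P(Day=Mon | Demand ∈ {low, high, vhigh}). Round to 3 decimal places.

0.396

P(Demand=low) = 0.094 + 0.100 + 0.070 = 0.264.
P(Demand=high) = 0.101 + 0.074 + 0.087 = 0.262.
P(Demand=vhigh) = 0.123 + 0.106 + 0.049 = 0.278.
P(Demand ∈ {low, high, vhigh}) = 0.264 + 0.262 + 0.278 = 0.804; P(Day=Mon, Demand ∈ {low, high, vhigh}) = 0.094 + 0.101 + 0.123 = 0.318.
P(Day=Mon | Demand ∈ {low, high, vhigh}) = 0.318/0.804 = 0.396.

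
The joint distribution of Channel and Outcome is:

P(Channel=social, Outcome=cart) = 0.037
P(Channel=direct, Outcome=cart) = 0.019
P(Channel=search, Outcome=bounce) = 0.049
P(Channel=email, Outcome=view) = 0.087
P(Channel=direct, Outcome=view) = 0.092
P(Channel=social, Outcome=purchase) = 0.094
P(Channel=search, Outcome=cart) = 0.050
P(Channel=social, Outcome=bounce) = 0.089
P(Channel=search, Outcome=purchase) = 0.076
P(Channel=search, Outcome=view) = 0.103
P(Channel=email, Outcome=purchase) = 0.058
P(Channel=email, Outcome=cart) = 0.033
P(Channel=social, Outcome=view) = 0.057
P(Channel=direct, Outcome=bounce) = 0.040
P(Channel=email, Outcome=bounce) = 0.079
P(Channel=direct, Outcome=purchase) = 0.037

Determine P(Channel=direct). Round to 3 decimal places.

0.188

P(Channel=direct) = 0.040 + 0.092 + 0.019 + 0.037 = 0.188.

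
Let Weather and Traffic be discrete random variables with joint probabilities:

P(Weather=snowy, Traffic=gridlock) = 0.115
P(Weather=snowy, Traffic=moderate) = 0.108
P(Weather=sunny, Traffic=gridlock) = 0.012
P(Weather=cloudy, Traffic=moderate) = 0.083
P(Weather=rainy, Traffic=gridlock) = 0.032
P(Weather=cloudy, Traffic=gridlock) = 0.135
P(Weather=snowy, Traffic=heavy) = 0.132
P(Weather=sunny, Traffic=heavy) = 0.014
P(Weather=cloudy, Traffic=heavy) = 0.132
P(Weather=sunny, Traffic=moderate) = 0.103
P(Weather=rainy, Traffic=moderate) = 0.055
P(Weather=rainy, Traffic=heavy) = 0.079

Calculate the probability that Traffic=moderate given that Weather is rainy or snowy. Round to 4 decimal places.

P(Weather=rainy) = 0.055 + 0.079 + 0.032 = 0.166.
P(Weather=snowy) = 0.108 + 0.132 + 0.115 = 0.355.
P(Weather ∈ {rainy, snowy}) = 0.166 + 0.355 = 0.521; P(Traffic=moderate, Weather ∈ {rainy, snowy}) = 0.055 + 0.108 = 0.163.
P(Traffic=moderate | Weather ∈ {rainy, snowy}) = 0.163/0.521 = 0.3129.

0.3129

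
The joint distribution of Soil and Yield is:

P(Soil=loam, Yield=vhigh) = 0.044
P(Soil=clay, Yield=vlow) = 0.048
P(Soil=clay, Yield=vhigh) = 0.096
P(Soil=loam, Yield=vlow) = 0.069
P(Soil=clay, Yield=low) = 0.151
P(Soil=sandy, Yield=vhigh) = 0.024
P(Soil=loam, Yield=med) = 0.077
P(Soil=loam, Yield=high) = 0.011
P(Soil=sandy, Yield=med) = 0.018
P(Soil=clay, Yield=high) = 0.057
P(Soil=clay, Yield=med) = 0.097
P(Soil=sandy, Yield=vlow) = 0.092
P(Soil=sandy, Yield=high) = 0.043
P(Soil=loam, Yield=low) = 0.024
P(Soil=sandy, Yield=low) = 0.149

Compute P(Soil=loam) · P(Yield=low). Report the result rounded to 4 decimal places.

P(Soil=loam) = 0.069 + 0.024 + 0.077 + 0.011 + 0.044 = 0.225.
P(Yield=low) = 0.149 + 0.024 + 0.151 = 0.324.
Product: 0.225 × 0.324 = 0.0729.

0.0729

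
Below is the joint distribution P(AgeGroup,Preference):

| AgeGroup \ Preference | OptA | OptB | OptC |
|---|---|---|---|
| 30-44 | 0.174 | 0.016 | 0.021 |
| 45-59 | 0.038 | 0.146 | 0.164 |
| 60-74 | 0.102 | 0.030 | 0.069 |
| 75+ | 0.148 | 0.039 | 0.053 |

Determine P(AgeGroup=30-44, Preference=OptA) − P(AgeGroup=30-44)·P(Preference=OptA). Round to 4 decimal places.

0.0765

P(AgeGroup=30-44) = 0.174 + 0.016 + 0.021 = 0.211.
P(Preference=OptA) = 0.174 + 0.038 + 0.102 + 0.148 = 0.462.
P(AgeGroup=30-44, Preference=OptA) − P(AgeGroup=30-44)P(Preference=OptA) = 0.174 − 0.211×0.462 = 0.0765.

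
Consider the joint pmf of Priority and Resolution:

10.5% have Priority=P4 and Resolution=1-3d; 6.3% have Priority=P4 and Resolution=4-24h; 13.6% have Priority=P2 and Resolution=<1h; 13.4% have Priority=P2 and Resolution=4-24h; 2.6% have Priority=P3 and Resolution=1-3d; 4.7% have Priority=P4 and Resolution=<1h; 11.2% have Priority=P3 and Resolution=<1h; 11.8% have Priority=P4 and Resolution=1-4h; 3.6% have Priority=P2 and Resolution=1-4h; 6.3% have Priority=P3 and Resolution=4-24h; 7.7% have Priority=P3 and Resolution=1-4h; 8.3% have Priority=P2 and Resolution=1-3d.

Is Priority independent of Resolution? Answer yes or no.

P(Priority=P2) = 0.389 and P(Resolution=1-4h) = 0.231, so their product is 0.08986, but P(Priority=P2, Resolution=1-4h) = 0.036. Since these differ, Priority and Resolution are not independent.

no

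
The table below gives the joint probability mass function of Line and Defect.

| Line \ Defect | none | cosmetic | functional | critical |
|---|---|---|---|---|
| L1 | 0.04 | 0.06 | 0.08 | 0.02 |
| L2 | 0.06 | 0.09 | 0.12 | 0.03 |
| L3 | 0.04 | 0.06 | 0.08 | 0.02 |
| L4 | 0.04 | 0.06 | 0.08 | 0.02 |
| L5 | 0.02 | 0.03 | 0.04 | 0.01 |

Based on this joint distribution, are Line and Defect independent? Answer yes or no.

Every cell satisfies P(Line,Defect) = P(Line)·P(Defect). For instance P(Line=L3) = 0.20, P(Defect=critical) = 0.10, and 0.20×0.10 = 0.02 matches the joint entry. So Line and Defect are independent.

yes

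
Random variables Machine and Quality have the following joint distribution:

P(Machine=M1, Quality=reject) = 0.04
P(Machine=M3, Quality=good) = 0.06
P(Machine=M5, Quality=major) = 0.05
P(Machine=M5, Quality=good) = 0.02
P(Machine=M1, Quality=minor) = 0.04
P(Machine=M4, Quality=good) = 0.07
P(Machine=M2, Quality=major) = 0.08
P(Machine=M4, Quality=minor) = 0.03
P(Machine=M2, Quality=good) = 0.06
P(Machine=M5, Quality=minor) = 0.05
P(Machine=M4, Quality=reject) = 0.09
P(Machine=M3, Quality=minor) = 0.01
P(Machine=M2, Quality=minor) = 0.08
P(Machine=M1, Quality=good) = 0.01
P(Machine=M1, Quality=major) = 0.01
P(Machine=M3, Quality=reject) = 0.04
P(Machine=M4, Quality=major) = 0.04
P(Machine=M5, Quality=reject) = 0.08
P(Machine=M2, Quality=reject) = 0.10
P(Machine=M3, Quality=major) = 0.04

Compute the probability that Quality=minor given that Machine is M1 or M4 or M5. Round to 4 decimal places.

P(Machine=M1) = 0.01 + 0.04 + 0.01 + 0.04 = 0.10.
P(Machine=M4) = 0.07 + 0.03 + 0.04 + 0.09 = 0.23.
P(Machine=M5) = 0.02 + 0.05 + 0.05 + 0.08 = 0.20.
P(Machine ∈ {M1, M4, M5}) = 0.10 + 0.23 + 0.20 = 0.53; P(Quality=minor, Machine ∈ {M1, M4, M5}) = 0.04 + 0.03 + 0.05 = 0.12.
P(Quality=minor | Machine ∈ {M1, M4, M5}) = 0.12/0.53 = 0.2264.

0.2264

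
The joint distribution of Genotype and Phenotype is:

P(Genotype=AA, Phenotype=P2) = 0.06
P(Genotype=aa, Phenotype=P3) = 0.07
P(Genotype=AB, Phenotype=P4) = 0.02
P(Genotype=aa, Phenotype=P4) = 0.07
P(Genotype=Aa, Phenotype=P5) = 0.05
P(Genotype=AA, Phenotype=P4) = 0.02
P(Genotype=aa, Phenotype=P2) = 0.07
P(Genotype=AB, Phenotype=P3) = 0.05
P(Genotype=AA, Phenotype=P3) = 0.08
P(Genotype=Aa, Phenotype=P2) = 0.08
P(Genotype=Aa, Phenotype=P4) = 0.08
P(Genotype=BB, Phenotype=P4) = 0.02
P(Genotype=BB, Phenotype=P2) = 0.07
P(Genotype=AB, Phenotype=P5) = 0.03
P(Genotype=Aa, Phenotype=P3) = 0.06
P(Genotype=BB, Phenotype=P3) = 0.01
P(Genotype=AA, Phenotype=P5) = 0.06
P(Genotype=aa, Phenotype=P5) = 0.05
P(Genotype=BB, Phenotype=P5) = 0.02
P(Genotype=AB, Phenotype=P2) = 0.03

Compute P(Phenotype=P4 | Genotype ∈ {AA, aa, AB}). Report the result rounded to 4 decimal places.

0.1803

P(Genotype=AA) = 0.06 + 0.08 + 0.02 + 0.06 = 0.22.
P(Genotype=aa) = 0.07 + 0.07 + 0.07 + 0.05 = 0.26.
P(Genotype=AB) = 0.03 + 0.05 + 0.02 + 0.03 = 0.13.
P(Genotype ∈ {AA, aa, AB}) = 0.22 + 0.26 + 0.13 = 0.61; P(Phenotype=P4, Genotype ∈ {AA, aa, AB}) = 0.02 + 0.07 + 0.02 = 0.11.
P(Phenotype=P4 | Genotype ∈ {AA, aa, AB}) = 0.11/0.61 = 0.1803.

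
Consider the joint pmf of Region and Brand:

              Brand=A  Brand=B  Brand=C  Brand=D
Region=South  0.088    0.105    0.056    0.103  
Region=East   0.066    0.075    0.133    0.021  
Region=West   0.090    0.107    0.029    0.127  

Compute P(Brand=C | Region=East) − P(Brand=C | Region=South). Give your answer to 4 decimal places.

P(Region=East) = 0.066 + 0.075 + 0.133 + 0.021 = 0.295; P(Brand=C | Region=East) = 0.133/0.295 = 0.45085.
P(Region=South) = 0.088 + 0.105 + 0.056 + 0.103 = 0.352; P(Brand=C | Region=South) = 0.056/0.352 = 0.15909.
Difference = 0.2918.

0.2918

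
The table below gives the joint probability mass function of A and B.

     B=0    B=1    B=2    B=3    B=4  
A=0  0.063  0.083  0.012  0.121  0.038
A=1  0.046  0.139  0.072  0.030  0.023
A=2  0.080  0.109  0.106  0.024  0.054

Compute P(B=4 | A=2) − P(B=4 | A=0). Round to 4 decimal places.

0.0249

P(A=2) = 0.080 + 0.109 + 0.106 + 0.024 + 0.054 = 0.373; P(B=4 | A=2) = 0.054/0.373 = 0.14477.
P(A=0) = 0.063 + 0.083 + 0.012 + 0.121 + 0.038 = 0.317; P(B=4 | A=0) = 0.038/0.317 = 0.11987.
Difference = 0.0249.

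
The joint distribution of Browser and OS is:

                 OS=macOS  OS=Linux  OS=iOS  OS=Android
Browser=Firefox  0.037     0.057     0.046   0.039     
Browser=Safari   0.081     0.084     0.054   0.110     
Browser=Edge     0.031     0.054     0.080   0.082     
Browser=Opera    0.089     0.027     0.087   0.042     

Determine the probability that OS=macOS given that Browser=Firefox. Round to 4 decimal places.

0.2067

P(Browser=Firefox) = 0.037 + 0.057 + 0.046 + 0.039 = 0.179.
P(OS=macOS | Browser=Firefox) = 0.037/0.179 = 0.2067.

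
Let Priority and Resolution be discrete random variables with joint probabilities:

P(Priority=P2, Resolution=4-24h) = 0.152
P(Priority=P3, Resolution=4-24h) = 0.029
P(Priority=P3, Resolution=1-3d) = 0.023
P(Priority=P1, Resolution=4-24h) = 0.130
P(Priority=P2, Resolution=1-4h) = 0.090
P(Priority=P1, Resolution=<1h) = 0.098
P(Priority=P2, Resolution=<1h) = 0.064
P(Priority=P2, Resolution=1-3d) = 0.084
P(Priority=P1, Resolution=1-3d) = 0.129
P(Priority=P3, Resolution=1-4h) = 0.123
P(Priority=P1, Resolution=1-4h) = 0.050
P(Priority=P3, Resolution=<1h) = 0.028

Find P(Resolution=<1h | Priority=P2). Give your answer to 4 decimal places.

P(Priority=P2) = 0.064 + 0.090 + 0.152 + 0.084 = 0.390.
P(Resolution=<1h | Priority=P2) = 0.064/0.390 = 0.1641.

0.1641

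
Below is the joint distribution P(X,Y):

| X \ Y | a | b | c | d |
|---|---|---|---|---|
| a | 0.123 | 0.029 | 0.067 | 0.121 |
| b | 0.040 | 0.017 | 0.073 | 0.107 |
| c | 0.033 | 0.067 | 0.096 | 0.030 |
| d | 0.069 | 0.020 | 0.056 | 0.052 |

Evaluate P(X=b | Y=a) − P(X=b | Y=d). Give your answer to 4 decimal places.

P(Y=a) = 0.123 + 0.040 + 0.033 + 0.069 = 0.265; P(X=b | Y=a) = 0.040/0.265 = 0.15094.
P(Y=d) = 0.121 + 0.107 + 0.030 + 0.052 = 0.310; P(X=b | Y=d) = 0.107/0.310 = 0.34516.
Difference = -0.1942.

-0.1942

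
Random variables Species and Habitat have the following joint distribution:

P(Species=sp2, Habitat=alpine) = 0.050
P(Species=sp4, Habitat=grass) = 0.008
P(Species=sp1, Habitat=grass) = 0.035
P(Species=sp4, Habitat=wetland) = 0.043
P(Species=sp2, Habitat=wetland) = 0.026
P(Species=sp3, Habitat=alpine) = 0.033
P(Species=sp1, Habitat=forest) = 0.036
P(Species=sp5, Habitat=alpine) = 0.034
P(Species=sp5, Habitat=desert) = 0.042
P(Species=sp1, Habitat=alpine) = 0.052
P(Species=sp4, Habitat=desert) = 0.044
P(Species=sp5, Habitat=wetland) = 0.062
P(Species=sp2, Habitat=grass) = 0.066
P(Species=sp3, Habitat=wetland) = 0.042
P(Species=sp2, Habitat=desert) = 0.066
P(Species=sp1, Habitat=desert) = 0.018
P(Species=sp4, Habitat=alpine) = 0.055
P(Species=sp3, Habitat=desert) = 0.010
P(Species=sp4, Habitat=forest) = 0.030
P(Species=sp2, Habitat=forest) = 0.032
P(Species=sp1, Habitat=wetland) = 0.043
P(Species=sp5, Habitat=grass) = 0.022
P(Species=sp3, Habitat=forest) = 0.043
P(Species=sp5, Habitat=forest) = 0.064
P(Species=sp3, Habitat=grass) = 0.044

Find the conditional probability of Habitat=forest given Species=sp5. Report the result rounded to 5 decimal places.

P(Species=sp5) = 0.064 + 0.022 + 0.062 + 0.042 + 0.034 = 0.224.
P(Habitat=forest | Species=sp5) = 0.064/0.224 = 0.28571.

0.28571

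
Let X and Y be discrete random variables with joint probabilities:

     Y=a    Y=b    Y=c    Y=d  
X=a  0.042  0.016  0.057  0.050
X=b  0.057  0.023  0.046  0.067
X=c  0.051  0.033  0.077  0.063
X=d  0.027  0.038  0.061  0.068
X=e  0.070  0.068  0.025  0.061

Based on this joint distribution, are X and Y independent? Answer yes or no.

no

P(X=e) = 0.224 and P(Y=c) = 0.266, so their product is 0.05958, but P(X=e, Y=c) = 0.025. Since these differ, X and Y are not independent.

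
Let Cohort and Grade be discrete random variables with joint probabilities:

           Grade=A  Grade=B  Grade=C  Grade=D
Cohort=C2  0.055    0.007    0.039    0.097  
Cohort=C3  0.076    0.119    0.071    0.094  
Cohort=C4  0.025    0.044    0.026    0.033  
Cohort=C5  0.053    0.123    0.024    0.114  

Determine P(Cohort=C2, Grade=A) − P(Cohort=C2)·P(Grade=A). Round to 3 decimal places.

P(Cohort=C2) = 0.055 + 0.007 + 0.039 + 0.097 = 0.198.
P(Grade=A) = 0.055 + 0.076 + 0.025 + 0.053 = 0.209.
P(Cohort=C2, Grade=A) − P(Cohort=C2)P(Grade=A) = 0.055 − 0.198×0.209 = 0.014.

0.014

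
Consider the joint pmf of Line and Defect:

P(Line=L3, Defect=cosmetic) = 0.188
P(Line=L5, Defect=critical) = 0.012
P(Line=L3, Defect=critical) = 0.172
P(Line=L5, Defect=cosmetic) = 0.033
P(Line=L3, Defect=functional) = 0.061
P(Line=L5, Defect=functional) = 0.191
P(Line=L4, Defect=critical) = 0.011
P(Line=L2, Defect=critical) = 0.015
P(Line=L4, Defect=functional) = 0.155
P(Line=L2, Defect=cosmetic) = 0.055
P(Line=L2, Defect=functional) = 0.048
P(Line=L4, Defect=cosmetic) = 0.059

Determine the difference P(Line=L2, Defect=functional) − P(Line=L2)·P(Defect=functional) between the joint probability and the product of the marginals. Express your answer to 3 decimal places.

P(Line=L2) = 0.055 + 0.048 + 0.015 = 0.118.
P(Defect=functional) = 0.048 + 0.061 + 0.155 + 0.191 = 0.455.
P(Line=L2, Defect=functional) − P(Line=L2)P(Defect=functional) = 0.048 − 0.118×0.455 = -0.006.

-0.006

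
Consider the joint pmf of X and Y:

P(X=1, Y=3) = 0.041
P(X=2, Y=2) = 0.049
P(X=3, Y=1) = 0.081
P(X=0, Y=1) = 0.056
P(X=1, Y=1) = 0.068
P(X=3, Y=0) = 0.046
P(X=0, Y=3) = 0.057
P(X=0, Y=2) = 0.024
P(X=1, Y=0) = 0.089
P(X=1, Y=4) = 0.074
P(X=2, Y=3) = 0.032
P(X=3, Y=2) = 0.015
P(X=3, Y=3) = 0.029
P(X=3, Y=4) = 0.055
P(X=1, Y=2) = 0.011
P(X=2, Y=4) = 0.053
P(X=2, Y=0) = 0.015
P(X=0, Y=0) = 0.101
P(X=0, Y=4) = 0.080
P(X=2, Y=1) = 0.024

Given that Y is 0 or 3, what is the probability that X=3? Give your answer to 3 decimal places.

P(Y=0) = 0.101 + 0.089 + 0.015 + 0.046 = 0.251.
P(Y=3) = 0.057 + 0.041 + 0.032 + 0.029 = 0.159.
P(Y ∈ {0, 3}) = 0.251 + 0.159 = 0.410; P(X=3, Y ∈ {0, 3}) = 0.046 + 0.029 = 0.075.
P(X=3 | Y ∈ {0, 3}) = 0.075/0.410 = 0.183.

0.183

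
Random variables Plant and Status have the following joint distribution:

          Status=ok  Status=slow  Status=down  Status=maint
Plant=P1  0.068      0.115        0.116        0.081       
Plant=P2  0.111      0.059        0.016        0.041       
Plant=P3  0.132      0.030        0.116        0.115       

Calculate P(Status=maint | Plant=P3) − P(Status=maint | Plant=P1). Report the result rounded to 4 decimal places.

P(Plant=P3) = 0.132 + 0.030 + 0.116 + 0.115 = 0.393; P(Status=maint | Plant=P3) = 0.115/0.393 = 0.29262.
P(Plant=P1) = 0.068 + 0.115 + 0.116 + 0.081 = 0.380; P(Status=maint | Plant=P1) = 0.081/0.380 = 0.21316.
Difference = 0.0795.

0.0795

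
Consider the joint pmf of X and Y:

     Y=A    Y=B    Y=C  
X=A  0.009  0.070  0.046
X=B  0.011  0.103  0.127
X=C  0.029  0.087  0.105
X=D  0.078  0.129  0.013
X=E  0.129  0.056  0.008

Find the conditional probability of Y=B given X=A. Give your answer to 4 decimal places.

P(X=A) = 0.009 + 0.070 + 0.046 = 0.125.
P(Y=B | X=A) = 0.070/0.125 = 0.5600.

0.5600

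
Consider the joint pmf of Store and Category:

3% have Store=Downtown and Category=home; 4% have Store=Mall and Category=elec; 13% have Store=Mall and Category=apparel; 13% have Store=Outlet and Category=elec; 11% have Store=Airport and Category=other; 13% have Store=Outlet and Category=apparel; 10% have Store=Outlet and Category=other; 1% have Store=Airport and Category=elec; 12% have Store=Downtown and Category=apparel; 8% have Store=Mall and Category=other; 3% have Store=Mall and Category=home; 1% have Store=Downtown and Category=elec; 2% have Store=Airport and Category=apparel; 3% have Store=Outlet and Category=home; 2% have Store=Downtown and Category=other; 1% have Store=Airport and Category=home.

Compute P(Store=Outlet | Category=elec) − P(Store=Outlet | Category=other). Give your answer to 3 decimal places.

P(Category=elec) = 0.01 + 0.04 + 0.01 + 0.13 = 0.19; P(Store=Outlet | Category=elec) = 0.13/0.19 = 0.6842.
P(Category=other) = 0.02 + 0.08 + 0.11 + 0.10 = 0.31; P(Store=Outlet | Category=other) = 0.10/0.31 = 0.3226.
Difference = 0.362.

0.362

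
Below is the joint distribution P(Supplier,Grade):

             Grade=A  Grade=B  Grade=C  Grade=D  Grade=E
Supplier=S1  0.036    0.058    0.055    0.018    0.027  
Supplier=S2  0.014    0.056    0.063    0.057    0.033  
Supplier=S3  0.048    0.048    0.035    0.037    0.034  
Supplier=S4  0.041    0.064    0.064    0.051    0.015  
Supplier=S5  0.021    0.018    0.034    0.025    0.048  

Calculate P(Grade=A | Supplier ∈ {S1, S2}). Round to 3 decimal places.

P(Supplier=S1) = 0.036 + 0.058 + 0.055 + 0.018 + 0.027 = 0.194.
P(Supplier=S2) = 0.014 + 0.056 + 0.063 + 0.057 + 0.033 = 0.223.
P(Supplier ∈ {S1, S2}) = 0.194 + 0.223 = 0.417; P(Grade=A, Supplier ∈ {S1, S2}) = 0.036 + 0.014 = 0.050.
P(Grade=A | Supplier ∈ {S1, S2}) = 0.050/0.417 = 0.120.

0.120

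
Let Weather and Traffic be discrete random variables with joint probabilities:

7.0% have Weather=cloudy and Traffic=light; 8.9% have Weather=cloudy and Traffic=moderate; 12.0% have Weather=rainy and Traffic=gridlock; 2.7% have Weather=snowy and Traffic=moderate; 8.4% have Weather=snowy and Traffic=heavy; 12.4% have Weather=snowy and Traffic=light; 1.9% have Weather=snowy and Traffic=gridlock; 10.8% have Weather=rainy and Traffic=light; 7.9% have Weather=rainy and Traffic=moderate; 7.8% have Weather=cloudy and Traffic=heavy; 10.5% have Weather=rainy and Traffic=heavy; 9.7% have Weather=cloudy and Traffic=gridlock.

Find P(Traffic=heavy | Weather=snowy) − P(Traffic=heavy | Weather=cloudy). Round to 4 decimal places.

0.0972

P(Weather=snowy) = 0.124 + 0.027 + 0.084 + 0.019 = 0.254; P(Traffic=heavy | Weather=snowy) = 0.084/0.254 = 0.33071.
P(Weather=cloudy) = 0.070 + 0.089 + 0.078 + 0.097 = 0.334; P(Traffic=heavy | Weather=cloudy) = 0.078/0.334 = 0.23353.
Difference = 0.0972.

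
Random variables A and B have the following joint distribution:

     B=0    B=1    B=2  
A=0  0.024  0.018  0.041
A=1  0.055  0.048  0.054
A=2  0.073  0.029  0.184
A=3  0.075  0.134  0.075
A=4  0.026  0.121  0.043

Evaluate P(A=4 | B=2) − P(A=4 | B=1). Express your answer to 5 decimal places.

P(B=2) = 0.041 + 0.054 + 0.184 + 0.075 + 0.043 = 0.397; P(A=4 | B=2) = 0.043/0.397 = 0.108312.
P(B=1) = 0.018 + 0.048 + 0.029 + 0.134 + 0.121 = 0.350; P(A=4 | B=1) = 0.121/0.350 = 0.345714.
Difference = -0.23740.

-0.23740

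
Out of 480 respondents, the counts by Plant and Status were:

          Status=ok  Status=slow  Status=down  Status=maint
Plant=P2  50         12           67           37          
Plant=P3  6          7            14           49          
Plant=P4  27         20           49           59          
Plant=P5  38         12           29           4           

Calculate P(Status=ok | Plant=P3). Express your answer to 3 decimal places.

Total with Plant=P3: 6 + 7 + 14 + 49 = 76.
P(Status=ok | Plant=P3) = 6/76 = 0.079.

0.079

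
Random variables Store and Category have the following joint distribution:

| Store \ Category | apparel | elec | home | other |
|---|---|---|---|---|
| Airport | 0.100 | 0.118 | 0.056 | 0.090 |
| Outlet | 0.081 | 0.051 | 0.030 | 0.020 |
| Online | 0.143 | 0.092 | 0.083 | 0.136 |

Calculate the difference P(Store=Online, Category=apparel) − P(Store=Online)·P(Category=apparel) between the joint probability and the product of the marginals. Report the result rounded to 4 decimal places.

-0.0041

P(Store=Online) = 0.143 + 0.092 + 0.083 + 0.136 = 0.454.
P(Category=apparel) = 0.100 + 0.081 + 0.143 = 0.324.
P(Store=Online, Category=apparel) − P(Store=Online)P(Category=apparel) = 0.143 − 0.454×0.324 = -0.0041.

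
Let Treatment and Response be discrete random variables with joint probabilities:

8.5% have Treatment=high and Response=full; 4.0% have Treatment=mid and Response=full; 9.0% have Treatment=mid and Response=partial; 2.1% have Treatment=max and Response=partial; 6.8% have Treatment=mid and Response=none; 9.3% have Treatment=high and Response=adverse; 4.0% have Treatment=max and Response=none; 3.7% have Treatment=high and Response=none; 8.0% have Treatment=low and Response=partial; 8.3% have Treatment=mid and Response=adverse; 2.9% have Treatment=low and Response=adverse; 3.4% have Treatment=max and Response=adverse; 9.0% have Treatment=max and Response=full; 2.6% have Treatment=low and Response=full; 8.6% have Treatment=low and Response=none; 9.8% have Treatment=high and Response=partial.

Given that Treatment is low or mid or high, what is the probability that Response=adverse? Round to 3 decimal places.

0.252

P(Treatment=low) = 0.086 + 0.080 + 0.026 + 0.029 = 0.221.
P(Treatment=mid) = 0.068 + 0.090 + 0.040 + 0.083 = 0.281.
P(Treatment=high) = 0.037 + 0.098 + 0.085 + 0.093 = 0.313.
P(Treatment ∈ {low, mid, high}) = 0.221 + 0.281 + 0.313 = 0.815; P(Response=adverse, Treatment ∈ {low, mid, high}) = 0.029 + 0.083 + 0.093 = 0.205.
P(Response=adverse | Treatment ∈ {low, mid, high}) = 0.205/0.815 = 0.252.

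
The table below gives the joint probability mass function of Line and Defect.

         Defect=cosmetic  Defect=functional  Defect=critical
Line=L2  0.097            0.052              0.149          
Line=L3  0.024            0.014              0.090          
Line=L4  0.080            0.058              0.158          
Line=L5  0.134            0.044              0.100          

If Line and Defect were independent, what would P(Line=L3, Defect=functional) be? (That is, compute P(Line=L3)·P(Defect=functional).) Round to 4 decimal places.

P(Line=L3) = 0.024 + 0.014 + 0.090 = 0.128.
P(Defect=functional) = 0.052 + 0.014 + 0.058 + 0.044 = 0.168.
Product: 0.128 × 0.168 = 0.0215.

0.0215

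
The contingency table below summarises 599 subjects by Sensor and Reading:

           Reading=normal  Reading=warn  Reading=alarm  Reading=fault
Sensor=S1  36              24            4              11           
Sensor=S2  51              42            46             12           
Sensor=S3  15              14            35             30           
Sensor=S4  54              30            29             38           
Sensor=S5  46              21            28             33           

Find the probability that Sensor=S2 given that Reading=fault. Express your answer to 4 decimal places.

0.0968

Total with Reading=fault: 11 + 12 + 30 + 38 + 33 = 124.
P(Sensor=S2 | Reading=fault) = 12/124 = 0.0968.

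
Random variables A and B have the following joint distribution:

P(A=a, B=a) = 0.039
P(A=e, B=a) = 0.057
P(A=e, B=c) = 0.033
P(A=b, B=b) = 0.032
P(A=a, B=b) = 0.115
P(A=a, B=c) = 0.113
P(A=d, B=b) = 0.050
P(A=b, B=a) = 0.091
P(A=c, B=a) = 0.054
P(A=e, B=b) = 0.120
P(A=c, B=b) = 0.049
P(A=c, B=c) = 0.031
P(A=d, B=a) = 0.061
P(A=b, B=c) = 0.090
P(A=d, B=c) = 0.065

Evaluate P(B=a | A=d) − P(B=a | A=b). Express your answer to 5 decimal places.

P(A=d) = 0.061 + 0.050 + 0.065 = 0.176; P(B=a | A=d) = 0.061/0.176 = 0.346591.
P(A=b) = 0.091 + 0.032 + 0.090 = 0.213; P(B=a | A=b) = 0.091/0.213 = 0.427230.
Difference = -0.08064.

-0.08064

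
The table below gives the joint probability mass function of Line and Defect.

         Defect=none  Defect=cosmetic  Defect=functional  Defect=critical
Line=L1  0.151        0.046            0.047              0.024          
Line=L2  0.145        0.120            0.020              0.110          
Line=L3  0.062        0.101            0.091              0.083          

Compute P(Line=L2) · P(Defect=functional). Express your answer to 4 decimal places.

P(Line=L2) = 0.145 + 0.120 + 0.020 + 0.110 = 0.395.
P(Defect=functional) = 0.047 + 0.020 + 0.091 = 0.158.
Product: 0.395 × 0.158 = 0.0624.

0.0624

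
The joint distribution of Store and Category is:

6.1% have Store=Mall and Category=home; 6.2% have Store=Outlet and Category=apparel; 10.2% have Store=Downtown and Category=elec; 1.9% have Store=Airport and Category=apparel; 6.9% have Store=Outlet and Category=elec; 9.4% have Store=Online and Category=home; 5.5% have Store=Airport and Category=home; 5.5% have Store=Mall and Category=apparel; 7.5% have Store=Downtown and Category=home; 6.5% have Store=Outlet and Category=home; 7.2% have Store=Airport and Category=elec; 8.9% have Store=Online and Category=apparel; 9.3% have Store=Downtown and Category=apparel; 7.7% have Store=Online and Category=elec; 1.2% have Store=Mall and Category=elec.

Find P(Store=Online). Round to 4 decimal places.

P(Store=Online) = 0.089 + 0.077 + 0.094 = 0.260.

0.2600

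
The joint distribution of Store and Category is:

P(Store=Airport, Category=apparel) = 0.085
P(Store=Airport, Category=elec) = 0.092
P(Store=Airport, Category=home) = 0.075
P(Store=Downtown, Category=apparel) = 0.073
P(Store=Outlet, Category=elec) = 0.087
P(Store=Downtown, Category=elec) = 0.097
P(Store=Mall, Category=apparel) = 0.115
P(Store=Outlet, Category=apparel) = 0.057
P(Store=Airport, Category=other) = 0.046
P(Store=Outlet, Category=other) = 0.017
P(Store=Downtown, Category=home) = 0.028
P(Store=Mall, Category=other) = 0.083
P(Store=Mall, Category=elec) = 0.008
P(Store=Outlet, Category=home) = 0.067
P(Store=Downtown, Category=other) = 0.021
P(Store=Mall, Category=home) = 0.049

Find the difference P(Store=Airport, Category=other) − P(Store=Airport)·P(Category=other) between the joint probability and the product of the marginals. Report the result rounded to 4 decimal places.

-0.0038

P(Store=Airport) = 0.085 + 0.092 + 0.075 + 0.046 = 0.298.
P(Category=other) = 0.021 + 0.083 + 0.046 + 0.017 = 0.167.
P(Store=Airport, Category=other) − P(Store=Airport)P(Category=other) = 0.046 − 0.298×0.167 = -0.0038.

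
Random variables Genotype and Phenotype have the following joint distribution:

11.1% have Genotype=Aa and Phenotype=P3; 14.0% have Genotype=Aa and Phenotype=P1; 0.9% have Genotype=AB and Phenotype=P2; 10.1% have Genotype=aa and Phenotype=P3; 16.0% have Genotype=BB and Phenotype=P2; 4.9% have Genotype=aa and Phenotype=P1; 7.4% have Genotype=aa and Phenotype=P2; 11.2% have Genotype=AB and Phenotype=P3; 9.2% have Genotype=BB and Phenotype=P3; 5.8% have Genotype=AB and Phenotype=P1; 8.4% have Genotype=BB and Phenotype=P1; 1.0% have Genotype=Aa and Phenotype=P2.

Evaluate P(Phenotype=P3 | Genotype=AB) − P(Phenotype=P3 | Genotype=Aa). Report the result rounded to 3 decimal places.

0.200

P(Genotype=AB) = 0.058 + 0.009 + 0.112 = 0.179; P(Phenotype=P3 | Genotype=AB) = 0.112/0.179 = 0.6257.
P(Genotype=Aa) = 0.140 + 0.010 + 0.111 = 0.261; P(Phenotype=P3 | Genotype=Aa) = 0.111/0.261 = 0.4253.
Difference = 0.200.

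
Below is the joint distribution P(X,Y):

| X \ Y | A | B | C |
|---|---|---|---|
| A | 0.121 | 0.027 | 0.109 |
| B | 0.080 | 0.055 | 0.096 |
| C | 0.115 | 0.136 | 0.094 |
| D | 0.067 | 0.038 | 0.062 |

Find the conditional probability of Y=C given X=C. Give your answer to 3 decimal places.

0.272

P(X=C) = 0.115 + 0.136 + 0.094 = 0.345.
P(Y=C | X=C) = 0.094/0.345 = 0.272.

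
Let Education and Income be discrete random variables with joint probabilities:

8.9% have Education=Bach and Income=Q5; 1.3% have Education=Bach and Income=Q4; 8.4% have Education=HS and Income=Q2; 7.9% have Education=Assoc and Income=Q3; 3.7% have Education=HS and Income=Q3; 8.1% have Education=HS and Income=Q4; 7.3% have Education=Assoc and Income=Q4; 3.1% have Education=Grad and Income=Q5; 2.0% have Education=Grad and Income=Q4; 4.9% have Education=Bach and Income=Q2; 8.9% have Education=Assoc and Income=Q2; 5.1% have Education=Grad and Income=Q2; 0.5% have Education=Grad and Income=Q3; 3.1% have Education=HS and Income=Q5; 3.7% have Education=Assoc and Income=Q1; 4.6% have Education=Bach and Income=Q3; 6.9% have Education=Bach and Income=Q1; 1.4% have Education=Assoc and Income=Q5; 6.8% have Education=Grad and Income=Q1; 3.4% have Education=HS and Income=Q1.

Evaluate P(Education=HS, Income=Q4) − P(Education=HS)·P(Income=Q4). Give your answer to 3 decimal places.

0.031

P(Education=HS) = 0.034 + 0.084 + 0.037 + 0.081 + 0.031 = 0.267.
P(Income=Q4) = 0.081 + 0.073 + 0.013 + 0.020 = 0.187.
P(Education=HS, Income=Q4) − P(Education=HS)P(Income=Q4) = 0.081 − 0.267×0.187 = 0.031.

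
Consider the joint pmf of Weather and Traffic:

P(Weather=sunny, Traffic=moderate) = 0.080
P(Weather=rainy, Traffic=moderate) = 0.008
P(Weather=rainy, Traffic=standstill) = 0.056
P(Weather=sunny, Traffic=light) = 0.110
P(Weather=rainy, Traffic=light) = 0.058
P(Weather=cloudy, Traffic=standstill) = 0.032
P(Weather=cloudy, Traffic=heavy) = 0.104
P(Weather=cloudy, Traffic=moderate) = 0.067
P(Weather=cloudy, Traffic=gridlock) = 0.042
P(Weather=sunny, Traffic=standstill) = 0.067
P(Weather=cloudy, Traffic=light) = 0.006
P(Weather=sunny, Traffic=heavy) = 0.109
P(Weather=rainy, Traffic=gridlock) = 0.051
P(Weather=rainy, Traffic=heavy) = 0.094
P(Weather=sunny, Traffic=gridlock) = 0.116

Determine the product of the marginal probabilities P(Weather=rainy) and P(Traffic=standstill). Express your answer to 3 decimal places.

P(Weather=rainy) = 0.058 + 0.008 + 0.094 + 0.051 + 0.056 = 0.267.
P(Traffic=standstill) = 0.067 + 0.032 + 0.056 = 0.155.
Product: 0.267 × 0.155 = 0.041.

0.041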